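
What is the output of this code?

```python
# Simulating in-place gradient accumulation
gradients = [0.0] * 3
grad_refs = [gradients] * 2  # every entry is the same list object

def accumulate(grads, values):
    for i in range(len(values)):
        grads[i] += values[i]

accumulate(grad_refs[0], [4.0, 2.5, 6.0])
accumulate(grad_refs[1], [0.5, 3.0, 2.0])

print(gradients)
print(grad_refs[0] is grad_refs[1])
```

Key concept: gradient accumulation aliasing.
Step by step:
`gradients = [0.0] * 3` → gradients = [0.0, 0.0, 0.0]
`grad_refs = [gradients] * 2` → grad_refs = [[0.0, 0.0, 0.0], [0.0, 0.0, 0.0]]
`accumulate(grad_refs[0], [4.0, 2.5, 6.0])` → gradients = [4.0, 2.5, 6.0]; grad_refs = [[4.0, 2.5, 6.0], [4.0, 2.5, 6.0]]
`accumulate(grad_refs[1], [0.5, 3.0, 2.0])` → gradients = [4.5, 5.5, 8.0]; grad_refs = [[4.5, 5.5, 8.0], [4.5, 5.5, 8.0]]
`print(gradients)` → prints [4.5, 5.5, 8.0]
`print(grad_refs[0] is grad_refs[1])` → prints True

Answer:
[4.5, 5.5, 8.0]
True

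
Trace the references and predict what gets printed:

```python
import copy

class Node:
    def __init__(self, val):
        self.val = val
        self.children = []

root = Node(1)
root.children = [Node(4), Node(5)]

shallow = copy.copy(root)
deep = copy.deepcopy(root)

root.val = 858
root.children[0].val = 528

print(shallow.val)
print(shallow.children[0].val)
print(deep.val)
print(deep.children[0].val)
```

Key concept: deep copy with custom objects.
Step by step:
`root = Node(1)` → root = Node(val=1, children=[])
`root.children = [Node(4), Node(5)]` → root = Node(val=1, children=[Node(val=4, children=[]), Node(val=5, children=[])])
`shallow = copy.copy(root)` → shallow = Node(val=1, children=[Node(val=4, children=[]), Node(val=5, children=[])])
`deep = copy.deepcopy(root)` → deep = Node(val=1, children=[Node(val=4, children=[]), Node(val=5, children=[])])
`root.val = 858` → root = Node(val=858, children=[Node(val=4, children=[]), Node(val=5, children=[])])
`root.children[0].val = 528` → root = Node(val=858, children=[Node(val=528, children=[]), Node(val=5, children=[])]); shallow = Node(val=1, children=[Node(val=528, children=[]), Node(val=5, children=[])])
`print(shallow.val)` → prints 1
`print(shallow.children[0].val)` → prints 528
`print(deep.val)` → prints 1
`print(deep.children[0].val)` → prints 4

Answer:
1
528
1
4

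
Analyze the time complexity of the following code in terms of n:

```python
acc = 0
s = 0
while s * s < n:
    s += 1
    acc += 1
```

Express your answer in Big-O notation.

Each loop level contributes: √n. Multiplying the contributions gives O(√n).

Answer: O(√n)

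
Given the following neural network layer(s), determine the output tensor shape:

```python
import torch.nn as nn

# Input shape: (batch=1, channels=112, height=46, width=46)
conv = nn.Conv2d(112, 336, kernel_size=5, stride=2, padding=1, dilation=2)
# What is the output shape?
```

Input: (1, 112, 46, 46) -> Output: (1, 336, 20, 20)

Answer: (1, 336, 20, 20)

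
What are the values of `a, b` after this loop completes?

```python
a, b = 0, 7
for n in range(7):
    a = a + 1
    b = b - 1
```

a goes 0→7, b goes 7→0
`a, b` takes the values: (0, 7) → (1, 7) → (1, 6) → (2, 6) → (2, 5) → (3, 5) → (3, 4) → (4, 4) → (4, 3) → (5, 3) → (5, 2) → (6, 2) → (6, 1) → (7, 1) → (7, 0)

Answer: 7, 0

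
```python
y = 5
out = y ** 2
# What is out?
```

Trace:
`y = 5` → y = 5
`out = y ** 2` → out = 25
So out = 25

Answer: 25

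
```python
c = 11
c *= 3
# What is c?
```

Trace:
`c = 11` → c = 11
`c *= 3` → c = 33
So c = 33

Answer: 33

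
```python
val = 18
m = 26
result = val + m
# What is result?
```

Trace:
`val = 18` → val = 18
`m = 26` → m = 26
`result = val + m` → result = 44
So result = 44

Answer: 44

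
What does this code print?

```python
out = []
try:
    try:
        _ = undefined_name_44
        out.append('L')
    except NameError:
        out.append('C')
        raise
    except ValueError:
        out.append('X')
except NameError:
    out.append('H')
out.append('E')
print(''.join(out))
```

Execution trace: 'C' (inner except NameError) → 'H' (outer except NameError) → 'E' (after the try/except). Output: CHE

Answer: CHE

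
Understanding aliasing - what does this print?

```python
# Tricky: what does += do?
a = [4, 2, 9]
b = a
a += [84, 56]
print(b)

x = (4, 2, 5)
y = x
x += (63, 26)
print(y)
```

Key concept: += behavior differs for mutable vs immutable.
Step by step:
`a = [4, 2, 9]` → a = [4, 2, 9]
`b = a` → b = [4, 2, 9] (same object as a)
`a += [84, 56]` → a = [4, 2, 9, 84, 56] (same object as b); b = [4, 2, 9, 84, 56] (same object as a)
`print(b)` → prints [4, 2, 9, 84, 56]
`x = (4, 2, 5)` → x = (4, 2, 5)
`y = x` → y = (4, 2, 5)
`x += (63, 26)` → x = (4, 2, 5, 63, 26)
`print(y)` → prints (4, 2, 5)

Answer:
[4, 2, 9, 84, 56]
(4, 2, 5)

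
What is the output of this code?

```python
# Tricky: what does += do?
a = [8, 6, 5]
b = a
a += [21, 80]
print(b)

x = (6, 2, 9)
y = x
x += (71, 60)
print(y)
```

Key concept: += behavior differs for mutable vs immutable.
Step by step:
`a = [8, 6, 5]` → a = [8, 6, 5]
`b = a` → b = [8, 6, 5] (same object as a)
`a += [21, 80]` → a = [8, 6, 5, 21, 80] (same object as b); b = [8, 6, 5, 21, 80] (same object as a)
`print(b)` → prints [8, 6, 5, 21, 80]
`x = (6, 2, 9)` → x = (6, 2, 9)
`y = x` → y = (6, 2, 9)
`x += (71, 60)` → x = (6, 2, 9, 71, 60)
`print(y)` → prints (6, 2, 9)

Answer:
[8, 6, 5, 21, 80]
(6, 2, 9)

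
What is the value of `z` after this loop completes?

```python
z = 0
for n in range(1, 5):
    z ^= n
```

XOR of 1 to 4
`z` takes the values: 0 → 1 → 3 → 0 → 4

Answer: 4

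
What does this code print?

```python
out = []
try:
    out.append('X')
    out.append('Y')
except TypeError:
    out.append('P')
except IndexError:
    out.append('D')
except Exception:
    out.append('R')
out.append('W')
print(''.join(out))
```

Execution trace: 'X' (try body) → 'Y' (try body, no exception) → 'W' (after the try/except). Output: XYW

Answer: XYW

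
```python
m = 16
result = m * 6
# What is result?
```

Trace:
`m = 16` → m = 16
`result = m * 6` → result = 96
So result = 96

Answer: 96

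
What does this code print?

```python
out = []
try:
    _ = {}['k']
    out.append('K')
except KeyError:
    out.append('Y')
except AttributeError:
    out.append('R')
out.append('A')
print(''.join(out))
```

Execution trace: 'Y' (except KeyError) → 'A' (after the try/except). Output: YA

Answer: YA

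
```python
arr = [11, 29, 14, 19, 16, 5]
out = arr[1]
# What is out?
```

Trace:
`arr = [11, 29, 14, 19, 16, 5]` → arr = [11, 29, 14, 19, 16, 5]
`out = arr[1]` → out = 29
So out = 29

Answer: 29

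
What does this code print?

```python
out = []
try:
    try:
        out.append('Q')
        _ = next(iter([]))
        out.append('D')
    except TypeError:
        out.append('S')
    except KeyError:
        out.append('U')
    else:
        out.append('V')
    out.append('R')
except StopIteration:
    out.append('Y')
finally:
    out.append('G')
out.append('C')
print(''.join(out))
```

Execution trace: 'Q' (inner try body) → 'Y' (except StopIteration) → 'G' (finally) → 'C' (after the try/except). Output: QYGC

Answer: QYGC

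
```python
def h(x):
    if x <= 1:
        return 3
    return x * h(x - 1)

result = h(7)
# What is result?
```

h(7) = 7 * 6 * 5 * 4 * 3 * 2 * 3 = 15120

Answer: 15120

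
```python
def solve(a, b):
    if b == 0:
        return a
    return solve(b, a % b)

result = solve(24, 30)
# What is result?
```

solve(24, 30) -> solve(30, 24) -> solve(24, 6) -> solve(6, 0) -> 6

Answer: 6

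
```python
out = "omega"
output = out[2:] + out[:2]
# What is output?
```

Trace:
`out = "omega"` → out = 'omega'
`output = out[2:] + out[:2]` → output = 'egaom'
So output = 'egaom'

Answer: 'egaom'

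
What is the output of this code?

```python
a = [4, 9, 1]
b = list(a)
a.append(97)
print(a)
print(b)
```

Key concept: list() constructor creates copy.
Step by step:
`a = [4, 9, 1]` → a = [4, 9, 1]
`b = list(a)` → b = [4, 9, 1]
`a.append(97)` → a = [4, 9, 1, 97]
`print(a)` → prints [4, 9, 1, 97]
`print(b)` → prints [4, 9, 1]

Answer:
[4, 9, 1, 97]
[4, 9, 1]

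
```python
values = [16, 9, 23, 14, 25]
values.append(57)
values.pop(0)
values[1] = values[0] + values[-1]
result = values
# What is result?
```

Trace:
`values = [16, 9, 23, 14, 25]` → values = [16, 9, 23, 14, 25]
`values.append(57)` → values = [16, 9, 23, 14, 25, 57]
`values.pop(0)` → values = [9, 23, 14, 25, 57]
`values[1] = values[0] + values[-1]` → values = [9, 66, 14, 25, 57]
`result = values` → result = [9, 66, 14, 25, 57]
So result = [9, 66, 14, 25, 57]

Answer: [9, 66, 14, 25, 57]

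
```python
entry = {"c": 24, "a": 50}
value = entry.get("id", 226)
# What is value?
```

Trace:
`entry = {"c": 24, "a": 50}` → entry = {'c': 24, 'a': 50}
`value = entry.get("id", 226)` → value = 226
So value = 226

Answer: 226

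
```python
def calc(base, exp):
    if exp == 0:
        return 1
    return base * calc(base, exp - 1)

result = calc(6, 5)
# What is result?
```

calc(6, 5) = 6 * 6 * 6 * 6 * 6 = 7776

Answer: 7776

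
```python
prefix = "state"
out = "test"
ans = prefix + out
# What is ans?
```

Trace:
`prefix = "state"` → prefix = 'state'
`out = "test"` → out = 'test'
`ans = prefix + out` → ans = 'statetest'
So ans = 'statetest'

Answer: 'statetest'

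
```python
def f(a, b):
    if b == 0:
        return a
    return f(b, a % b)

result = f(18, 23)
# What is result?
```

f(18, 23) -> f(23, 18) -> f(18, 5) -> f(5, 3) -> f(3, 2) -> f(2, 1) -> f(1, 0) -> 1

Answer: 1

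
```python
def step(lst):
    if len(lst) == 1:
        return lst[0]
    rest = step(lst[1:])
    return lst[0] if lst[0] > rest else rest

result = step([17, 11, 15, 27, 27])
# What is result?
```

Recursive max over [17, 11, 15, 27, 27] = 27

Answer: 27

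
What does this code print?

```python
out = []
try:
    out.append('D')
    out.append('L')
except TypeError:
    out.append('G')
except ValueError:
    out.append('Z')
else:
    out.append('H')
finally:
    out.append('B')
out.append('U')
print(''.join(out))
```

Execution trace: 'D' (try body) → 'L' (try body, no exception) → 'H' (else) → 'B' (finally) → 'U' (after the try/except). Output: DLHBU

Answer: DLHBU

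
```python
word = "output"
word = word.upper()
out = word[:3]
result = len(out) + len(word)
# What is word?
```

Trace:
`word = "output"` → word = 'output'
`word = word.upper()` → word = 'OUTPUT'
`out = word[:3]` → out = 'OUT'
`result = len(out) + len(word)` → result = 9
So word = 'OUTPUT'

Answer: 'OUTPUT'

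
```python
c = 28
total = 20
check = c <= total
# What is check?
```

Trace:
`c = 28` → c = 28
`total = 20` → total = 20
`check = c <= total` → check = False
So check = False

Answer: False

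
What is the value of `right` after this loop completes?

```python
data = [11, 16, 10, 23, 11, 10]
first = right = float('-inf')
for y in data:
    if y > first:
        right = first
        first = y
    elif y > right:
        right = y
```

Second largest (with repeats) in [11, 16, 10, 23, 11, 10]
`right` takes the values: -inf → 11 → 16

Answer: 16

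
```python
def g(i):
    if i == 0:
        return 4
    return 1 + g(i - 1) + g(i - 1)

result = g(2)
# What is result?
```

g(i) = 1 + 2·g(i-1), g(0)=4. Closed form: (4+1)·2^2 - 1 = 19.

Answer: 19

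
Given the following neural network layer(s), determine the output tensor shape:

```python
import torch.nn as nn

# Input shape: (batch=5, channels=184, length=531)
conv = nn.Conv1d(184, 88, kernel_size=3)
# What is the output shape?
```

Input: (5, 184, 531) -> Output: (5, 88, 529)

Answer: (5, 88, 529)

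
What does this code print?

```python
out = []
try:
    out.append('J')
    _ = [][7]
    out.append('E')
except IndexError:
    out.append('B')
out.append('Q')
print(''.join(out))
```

Execution trace: 'J' (try body) → 'B' (except IndexError) → 'Q' (after the try/except). Output: JBQ

Answer: JBQ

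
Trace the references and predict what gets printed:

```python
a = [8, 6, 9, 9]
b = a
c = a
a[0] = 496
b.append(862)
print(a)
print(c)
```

Key concept: multiple aliases.
Step by step:
`a = [8, 6, 9, 9]` → a = [8, 6, 9, 9]
`b = a` → b = [8, 6, 9, 9] (same object as a)
`c = a` → c = [8, 6, 9, 9] (same object as a, b)
`a[0] = 496` → a = [496, 6, 9, 9] (same object as b, c); b = [496, 6, 9, 9] (same object as a, c); c = [496, 6, 9, 9] (same object as a, b)
`b.append(862)` → a = [496, 6, 9, 9, 862] (same object as b, c); b = [496, 6, 9, 9, 862] (same object as a, c); c = [496, 6, 9, 9, 862] (same object as a, b)
`print(a)` → prints [496, 6, 9, 9, 862]
`print(c)` → prints [496, 6, 9, 9, 862]

Answer:
[496, 6, 9, 9, 862]
[496, 6, 9, 9, 862]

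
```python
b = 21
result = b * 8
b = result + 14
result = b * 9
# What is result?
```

Trace:
`b = 21` → b = 21
`result = b * 8` → result = 168
`b = result + 14` → b = 182
`result = b * 9` → result = 1638
So result = 1638

Answer: 1638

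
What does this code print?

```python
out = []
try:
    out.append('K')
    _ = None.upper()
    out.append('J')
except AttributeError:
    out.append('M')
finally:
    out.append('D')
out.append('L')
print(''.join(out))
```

Execution trace: 'K' (try body) → 'M' (except AttributeError) → 'D' (finally) → 'L' (after the try/except). Output: KMDL

Answer: KMDL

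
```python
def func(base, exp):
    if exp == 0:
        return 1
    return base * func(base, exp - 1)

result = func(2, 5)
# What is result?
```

func(2, 5) = 2 * 2 * 2 * 2 * 2 = 32

Answer: 32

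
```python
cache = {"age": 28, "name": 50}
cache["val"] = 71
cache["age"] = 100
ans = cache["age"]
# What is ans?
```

Trace:
`cache = {"age": 28, "name": 50}` → cache = {'age': 28, 'name': 50}
`cache["val"] = 71` → cache = {'age': 28, 'name': 50, 'val': 71}
`cache["age"] = 100` → cache = {'age': 100, 'name': 50, 'val': 71}
`ans = cache["age"]` → ans = 100
So ans = 100

Answer: 100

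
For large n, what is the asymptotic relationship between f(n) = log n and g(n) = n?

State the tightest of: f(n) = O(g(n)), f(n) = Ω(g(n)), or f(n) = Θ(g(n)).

log n vs n: f(n) = O(g(n)) but not Ω(g(n)) — n grows strictly faster than log n.

Answer: f(n) = O(g(n)) but not Ω(g(n)) — n grows strictly faster than log n.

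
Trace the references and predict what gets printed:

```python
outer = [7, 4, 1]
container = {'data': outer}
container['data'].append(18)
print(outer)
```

Key concept: dict holds reference to list.
Step by step:
`outer = [7, 4, 1]` → outer = [7, 4, 1]
`container = {'data': outer}` → container = {'data': [7, 4, 1]}
`container['data'].append(18)` → outer = [7, 4, 1, 18]; container = {'data': [7, 4, 1, 18]}
`print(outer)` → prints [7, 4, 1, 18]

Answer: [7, 4, 1, 18]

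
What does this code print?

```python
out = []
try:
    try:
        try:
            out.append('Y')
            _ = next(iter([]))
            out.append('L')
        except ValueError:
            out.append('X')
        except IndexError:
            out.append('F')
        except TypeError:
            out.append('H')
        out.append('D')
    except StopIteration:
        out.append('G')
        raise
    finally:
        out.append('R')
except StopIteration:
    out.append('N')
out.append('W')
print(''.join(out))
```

Execution trace: 'Y' (inner try body) → 'G' (except StopIteration) → 'R' (finally) → 'N' (outer except StopIteration) → 'W' (after the try/except). Output: YGRNW

Answer: YGRNW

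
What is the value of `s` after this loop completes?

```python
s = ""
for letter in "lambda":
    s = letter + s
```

Reverse 'lambda'
`s` takes the values: "" → "l" → "al" → "mal" → "bmal" → "dbmal" → "adbmal"

Answer: "adbmal"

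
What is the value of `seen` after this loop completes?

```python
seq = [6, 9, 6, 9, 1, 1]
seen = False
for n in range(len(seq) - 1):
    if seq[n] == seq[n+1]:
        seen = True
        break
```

Check consecutive duplicates in [6, 9, 6, 9, 1, 1]
`seen` takes the values: False → True

Answer: True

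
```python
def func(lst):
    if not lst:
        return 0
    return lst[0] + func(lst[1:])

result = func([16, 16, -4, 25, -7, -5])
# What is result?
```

16 + 16 + (-4) + 25 + (-7) + (-5) + 0 = 41

Answer: 41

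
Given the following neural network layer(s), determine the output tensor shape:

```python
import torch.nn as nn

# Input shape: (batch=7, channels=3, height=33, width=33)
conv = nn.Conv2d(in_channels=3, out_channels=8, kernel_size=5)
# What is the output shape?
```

Input: (7, 3, 33, 33) -> Output: (7, 8, 29, 29)

Answer: (7, 8, 29, 29)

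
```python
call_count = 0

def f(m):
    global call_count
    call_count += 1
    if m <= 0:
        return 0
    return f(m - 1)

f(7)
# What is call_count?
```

Linear recursion stepping by 1: 8 calls from m=7 down to ≤0.

Answer: 8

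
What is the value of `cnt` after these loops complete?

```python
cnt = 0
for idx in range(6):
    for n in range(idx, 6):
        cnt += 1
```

Upper triangle: 6 + 5 + ... + 1
`cnt` takes the values: 0 → 1 → 2 → 3 → 4 → 5 → 6 → 7 → 8 → 9 → 10 → 11 → 12 → 13 → 14 → 15 → 16 → 17 → 18 → 19 → 20 → 21

Answer: 21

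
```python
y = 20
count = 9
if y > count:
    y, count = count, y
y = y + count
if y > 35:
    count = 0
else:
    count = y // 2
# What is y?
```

Trace:
`y = 20` → y = 20
`count = 9` → count = 9
`if y > count: ...` → y > count is True → y = 9; count = 20
`y = y + count` → y = 29
`if y > 35: ...` → y > 35 is False, take else branch → count = 14
So y = 29

Answer: 29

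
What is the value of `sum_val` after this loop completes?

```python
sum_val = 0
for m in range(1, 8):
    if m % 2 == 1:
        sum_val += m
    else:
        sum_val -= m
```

Add odd, subtract even
`sum_val` takes the values: 0 → 1 → -1 → 2 → -2 → 3 → -3 → 4

Answer: 4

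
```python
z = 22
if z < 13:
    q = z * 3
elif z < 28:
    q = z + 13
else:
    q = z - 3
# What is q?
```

Trace:
`z = 22` → z = 22
`if z < 13: ...` → z < 13 is False, z < 28 is True → q = 35
So q = 35

Answer: 35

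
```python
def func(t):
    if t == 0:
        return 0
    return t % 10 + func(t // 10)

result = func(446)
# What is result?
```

Sum of digits of 446: 6 + 4 + 4 = 14

Answer: 14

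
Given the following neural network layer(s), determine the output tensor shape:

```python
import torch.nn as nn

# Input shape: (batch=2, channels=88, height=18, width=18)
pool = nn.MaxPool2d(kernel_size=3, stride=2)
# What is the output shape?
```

Input: (2, 88, 18, 18) -> Output: (2, 88, 8, 8)

Answer: (2, 88, 8, 8)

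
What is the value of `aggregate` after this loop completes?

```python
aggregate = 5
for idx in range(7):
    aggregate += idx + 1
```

Start at 5, add 1 to 7 = 33
`aggregate` takes the values: 5 → 6 → 8 → 11 → 15 → 20 → 26 → 33

Answer: 33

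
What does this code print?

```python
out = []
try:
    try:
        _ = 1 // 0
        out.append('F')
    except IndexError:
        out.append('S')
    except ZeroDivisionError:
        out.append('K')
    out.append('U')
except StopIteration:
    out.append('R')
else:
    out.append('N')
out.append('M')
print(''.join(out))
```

Execution trace: 'K' (inner except ZeroDivisionError) → 'U' (try body, no exception) → 'N' (else) → 'M' (after the try/except). Output: KUNM

Answer: KUNM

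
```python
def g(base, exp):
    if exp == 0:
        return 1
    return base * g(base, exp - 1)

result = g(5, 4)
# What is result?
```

g(5, 4) = 5 * 5 * 5 * 5 = 625

Answer: 625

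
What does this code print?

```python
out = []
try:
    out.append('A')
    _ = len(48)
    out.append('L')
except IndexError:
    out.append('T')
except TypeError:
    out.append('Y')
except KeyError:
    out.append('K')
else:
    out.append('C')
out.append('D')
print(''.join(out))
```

Execution trace: 'A' (try body) → 'Y' (except TypeError) → 'D' (after the try/except). Output: AYD

Answer: AYD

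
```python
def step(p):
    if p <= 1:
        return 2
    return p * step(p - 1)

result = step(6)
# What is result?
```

step(6) = 6 * 5 * 4 * 3 * 2 * 2 = 1440

Answer: 1440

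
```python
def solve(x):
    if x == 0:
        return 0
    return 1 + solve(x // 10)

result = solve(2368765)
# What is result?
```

Count of digits of 2368765: 7

Answer: 7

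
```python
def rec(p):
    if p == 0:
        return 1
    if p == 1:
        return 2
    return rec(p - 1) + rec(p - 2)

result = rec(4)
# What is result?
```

Build up from base cases: rec(0)=1, rec(1)=2, rec(2)=3, rec(3)=5, rec(4)=8

Answer: 8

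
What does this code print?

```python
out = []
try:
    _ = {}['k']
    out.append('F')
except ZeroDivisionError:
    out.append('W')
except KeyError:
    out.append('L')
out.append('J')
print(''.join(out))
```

Execution trace: 'L' (except KeyError) → 'J' (after the try/except). Output: LJ

Answer: LJ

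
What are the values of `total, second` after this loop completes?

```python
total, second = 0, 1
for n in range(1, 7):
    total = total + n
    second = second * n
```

Sum and factorial of 1 to 6
`total, second` takes the values: (0, 1) → (1, 1) → (3, 1) → (3, 2) → (6, 2) → (6, 6) → (10, 6) → (10, 24) → (15, 24) → (15, 120) → (21, 120) → (21, 720)

Answer: 21, 720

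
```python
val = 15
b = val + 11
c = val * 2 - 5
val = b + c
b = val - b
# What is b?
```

Trace:
`val = 15` → val = 15
`b = val + 11` → b = 26
`c = val * 2 - 5` → c = 25
`val = b + c` → val = 51
`b = val - b` → b = 25
So b = 25

Answer: 25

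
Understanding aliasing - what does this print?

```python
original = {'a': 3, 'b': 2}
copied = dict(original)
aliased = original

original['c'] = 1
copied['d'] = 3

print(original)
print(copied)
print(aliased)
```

Key concept: dict() creates copy, assignment creates alias.
Step by step:
`original = {'a': 3, 'b': 2}` → original = {'a': 3, 'b': 2}
`copied = dict(original)` → copied = {'a': 3, 'b': 2}
`aliased = original` → aliased = {'a': 3, 'b': 2} (same object as original)
`original['c'] = 1` → original = {'a': 3, 'b': 2, 'c': 1} (same object as aliased); aliased = {'a': 3, 'b': 2, 'c': 1} (same object as original)
`copied['d'] = 3` → copied = {'a': 3, 'b': 2, 'd': 3}
`print(original)` → prints {'a': 3, 'b': 2, 'c': 1}
`print(copied)` → prints {'a': 3, 'b': 2, 'd': 3}
`print(aliased)` → prints {'a': 3, 'b': 2, 'c': 1}

Answer:
{'a': 3, 'b': 2, 'c': 1}
{'a': 3, 'b': 2, 'd': 3}
{'a': 3, 'b': 2, 'c': 1}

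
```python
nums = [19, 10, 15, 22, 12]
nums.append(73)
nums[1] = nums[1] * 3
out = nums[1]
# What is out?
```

Trace:
`nums = [19, 10, 15, 22, 12]` → nums = [19, 10, 15, 22, 12]
`nums.append(73)` → nums = [19, 10, 15, 22, 12, 73]
`nums[1] = nums[1] * 3` → nums = [19, 30, 15, 22, 12, 73]
`out = nums[1]` → out = 30
So out = 30

Answer: 30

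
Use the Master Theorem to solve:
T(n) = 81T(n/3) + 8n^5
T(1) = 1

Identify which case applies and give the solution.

a=81, b=3, f(n)=8n^5. log_3(81) = 4. Since c=5 > 4 and the regularity condition holds (81(n/3)^5 = (81/3^5)n^5 with 81/3^5 < 1), Case 3 applies: T(n) = Θ(f(n)) = O(n^5).

Answer: O(n^5) - Case 3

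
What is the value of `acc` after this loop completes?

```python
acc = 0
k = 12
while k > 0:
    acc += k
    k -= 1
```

Sum 12 down to 1
`acc` takes the values: 0 → 12 → 23 → 33 → 42 → 50 → 57 → 63 → 68 → 72 → 75 → 77 → 78

Answer: 78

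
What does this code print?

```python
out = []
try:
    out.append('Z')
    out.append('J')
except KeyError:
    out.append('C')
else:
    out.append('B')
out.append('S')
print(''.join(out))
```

Execution trace: 'Z' (try body) → 'J' (try body, no exception) → 'B' (else) → 'S' (after the try/except). Output: ZJBS

Answer: ZJBS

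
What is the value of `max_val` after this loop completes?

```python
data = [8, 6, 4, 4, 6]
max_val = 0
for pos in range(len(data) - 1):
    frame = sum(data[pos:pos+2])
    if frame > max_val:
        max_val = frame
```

Max sum of 2-element window in [8, 6, 4, 4, 6]
`max_val` takes the values: 0 → 14

Answer: 14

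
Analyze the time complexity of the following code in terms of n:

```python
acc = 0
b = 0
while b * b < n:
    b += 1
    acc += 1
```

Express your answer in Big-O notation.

Each loop level contributes: √n. Multiplying the contributions gives O(√n).

Answer: O(√n)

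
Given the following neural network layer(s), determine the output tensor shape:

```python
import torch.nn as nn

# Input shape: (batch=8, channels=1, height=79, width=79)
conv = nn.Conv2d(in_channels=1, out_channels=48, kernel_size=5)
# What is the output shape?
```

Input: (8, 1, 79, 79) -> Output: (8, 48, 75, 75)

Answer: (8, 48, 75, 75)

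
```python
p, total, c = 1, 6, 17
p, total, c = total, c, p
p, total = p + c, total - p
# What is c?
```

Trace:
`p, total, c = 1, 6, 17` → p = 1; total = 6; c = 17
`p, total, c = total, c, p` → p = 6; total = 17; c = 1
`p, total = p + c, total - p` → p = 7; total = 11
So c = 1

Answer: 1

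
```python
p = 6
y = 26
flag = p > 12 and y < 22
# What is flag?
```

Trace:
`p = 6` → p = 6
`y = 26` → y = 26
`flag = p > 12 and y < 22` → flag = False
So flag = False

Answer: False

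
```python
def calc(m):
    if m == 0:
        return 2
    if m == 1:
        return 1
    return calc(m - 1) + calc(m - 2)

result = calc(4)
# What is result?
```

Build up from base cases: calc(0)=2, calc(1)=1, calc(2)=3, calc(3)=4, calc(4)=7

Answer: 7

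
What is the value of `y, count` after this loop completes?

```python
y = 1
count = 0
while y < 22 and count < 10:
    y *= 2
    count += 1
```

Double until >= 22 or 10 iterations
`y, count` takes the values: (1, 0) → (2, 0) → (2, 1) → (4, 1) → (4, 2) → (8, 2) → (8, 3) → (16, 3) → (16, 4) → (32, 4) → (32, 5)

Answer: 32, 5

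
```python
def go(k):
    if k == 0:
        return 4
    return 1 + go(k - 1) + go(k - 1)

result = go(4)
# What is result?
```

go(k) = 1 + 2·go(k-1), go(0)=4. Closed form: (4+1)·2^4 - 1 = 79.

Answer: 79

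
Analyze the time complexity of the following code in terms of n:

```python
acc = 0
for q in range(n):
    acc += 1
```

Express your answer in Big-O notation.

Each loop level contributes: n. Multiplying the contributions gives O(n).

Answer: O(n)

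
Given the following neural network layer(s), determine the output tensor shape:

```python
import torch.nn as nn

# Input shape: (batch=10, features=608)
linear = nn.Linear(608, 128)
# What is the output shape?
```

Input: (10, 608) -> Output: (10, 128)

Answer: (10, 128)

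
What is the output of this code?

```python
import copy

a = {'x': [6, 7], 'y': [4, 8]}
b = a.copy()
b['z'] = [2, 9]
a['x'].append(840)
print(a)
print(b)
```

Key concept: shallow copy of dict with mutable values.
Step by step:
`a = {'x': [6, 7], 'y': [4, 8]}` → a = {'x': [6, 7], 'y': [4, 8]}
`b = a.copy()` → b = {'x': [6, 7], 'y': [4, 8]}
`b['z'] = [2, 9]` → b = {'x': [6, 7], 'y': [4, 8], 'z': [2, 9]}
`a['x'].append(840)` → a = {'x': [6, 7, 840], 'y': [4, 8]}; b = {'x': [6, 7, 840], 'y': [4, 8], 'z': [2, 9]}
`print(a)` → prints {'x': [6, 7, 840], 'y': [4, 8]}
`print(b)` → prints {'x': [6, 7, 840], 'y': [4, 8], 'z': [2, 9]}

Answer:
{'x': [6, 7, 840], 'y': [4, 8]}
{'x': [6, 7, 840], 'y': [4, 8], 'z': [2, 9]}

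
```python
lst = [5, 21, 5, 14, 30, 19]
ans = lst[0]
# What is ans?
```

Trace:
`lst = [5, 21, 5, 14, 30, 19]` → lst = [5, 21, 5, 14, 30, 19]
`ans = lst[0]` → ans = 5
So ans = 5

Answer: 5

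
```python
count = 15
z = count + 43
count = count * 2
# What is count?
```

Trace:
`count = 15` → count = 15
`z = count + 43` → z = 58
`count = count * 2` → count = 30
So count = 30

Answer: 30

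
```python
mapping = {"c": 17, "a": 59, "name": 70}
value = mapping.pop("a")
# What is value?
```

Trace:
`mapping = {"c": 17, "a": 59, "name": 70}` → mapping = {'c': 17, 'a': 59, 'name': 70}
`value = mapping.pop("a")` → mapping = {'c': 17, 'name': 70}; value = 59
So value = 59

Answer: 59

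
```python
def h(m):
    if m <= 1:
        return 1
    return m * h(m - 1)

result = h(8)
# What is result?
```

h(8) = 8 * 7 * 6 * 5 * 4 * 3 * 2 * 1 = 40320

Answer: 40320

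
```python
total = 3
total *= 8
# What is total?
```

Trace:
`total = 3` → total = 3
`total *= 8` → total = 24
So total = 24

Answer: 24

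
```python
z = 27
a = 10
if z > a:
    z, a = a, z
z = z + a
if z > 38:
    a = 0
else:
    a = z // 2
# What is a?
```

Trace:
`z = 27` → z = 27
`a = 10` → a = 10
`if z > a: ...` → z > a is True → z = 10; a = 27
`z = z + a` → z = 37
`if z > 38: ...` → z > 38 is False, take else branch → a = 18
So a = 18

Answer: 18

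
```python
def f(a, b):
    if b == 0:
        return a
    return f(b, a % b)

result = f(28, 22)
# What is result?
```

f(28, 22) -> f(22, 6) -> f(6, 4) -> f(4, 2) -> f(2, 0) -> 2

Answer: 2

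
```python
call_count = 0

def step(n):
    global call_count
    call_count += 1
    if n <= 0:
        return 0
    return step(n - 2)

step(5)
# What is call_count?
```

Linear recursion stepping by 2: 4 calls from n=5 down to ≤0.

Answer: 4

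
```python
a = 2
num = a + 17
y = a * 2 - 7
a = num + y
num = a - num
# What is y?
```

Trace:
`a = 2` → a = 2
`num = a + 17` → num = 19
`y = a * 2 - 7` → y = -3
`a = num + y` → a = 16
`num = a - num` → num = -3
So y = -3

Answer: -3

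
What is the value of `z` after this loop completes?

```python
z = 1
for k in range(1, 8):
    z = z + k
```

Start at 1, add 1 through 7
`z` takes the values: 1 → 2 → 4 → 7 → 11 → 16 → 22 → 29

Answer: 29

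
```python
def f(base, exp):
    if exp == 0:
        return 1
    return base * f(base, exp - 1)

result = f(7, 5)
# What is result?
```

f(7, 5) = 7 * 7 * 7 * 7 * 7 = 16807

Answer: 16807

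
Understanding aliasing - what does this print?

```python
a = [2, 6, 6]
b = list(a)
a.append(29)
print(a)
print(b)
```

Key concept: list() constructor creates copy.
Step by step:
`a = [2, 6, 6]` → a = [2, 6, 6]
`b = list(a)` → b = [2, 6, 6]
`a.append(29)` → a = [2, 6, 6, 29]
`print(a)` → prints [2, 6, 6, 29]
`print(b)` → prints [2, 6, 6]

Answer:
[2, 6, 6, 29]
[2, 6, 6]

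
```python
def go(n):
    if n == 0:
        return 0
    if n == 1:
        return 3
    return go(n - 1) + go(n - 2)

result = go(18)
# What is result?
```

Build up from base cases: go(0)=0, go(1)=3, go(2)=3, go(3)=6, go(4)=9, go(5)=15, go(6)=24, ..., go(18)=7752

Answer: 7752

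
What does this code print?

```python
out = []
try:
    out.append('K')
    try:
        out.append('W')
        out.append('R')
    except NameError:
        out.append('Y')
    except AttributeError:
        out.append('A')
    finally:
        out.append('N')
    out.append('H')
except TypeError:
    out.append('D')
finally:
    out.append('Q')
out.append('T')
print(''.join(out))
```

Execution trace: 'K' (try body) → 'W' (inner try body) → 'R' (inner try body, no exception) → 'N' (inner finally) → 'H' (try body, no exception) → 'Q' (finally) → 'T' (after the try/except). Output: KWRNHQT

Answer: KWRNHQT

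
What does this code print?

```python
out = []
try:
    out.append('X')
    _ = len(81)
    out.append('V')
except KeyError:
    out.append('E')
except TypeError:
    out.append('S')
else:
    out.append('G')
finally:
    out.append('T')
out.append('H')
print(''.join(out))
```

Execution trace: 'X' (try body) → 'S' (except TypeError) → 'T' (finally) → 'H' (after the try/except). Output: XSTH

Answer: XSTH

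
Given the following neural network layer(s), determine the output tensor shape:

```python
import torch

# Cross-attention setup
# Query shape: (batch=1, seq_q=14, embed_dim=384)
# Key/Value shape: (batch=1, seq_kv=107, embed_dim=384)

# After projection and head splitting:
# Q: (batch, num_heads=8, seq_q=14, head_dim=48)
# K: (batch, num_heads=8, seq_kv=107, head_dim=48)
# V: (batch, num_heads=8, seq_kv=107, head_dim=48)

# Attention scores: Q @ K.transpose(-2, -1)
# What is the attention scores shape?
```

Input: (1, 14, 384) -> Output: (1, 8, 14, 107)

Answer: (1, 8, 14, 107)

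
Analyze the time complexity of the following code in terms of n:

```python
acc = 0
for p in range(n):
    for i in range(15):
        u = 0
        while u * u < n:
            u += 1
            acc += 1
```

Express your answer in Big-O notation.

Each loop level contributes: n × 1 × √n. Multiplying the contributions gives O(n√n).

Answer: O(n√n)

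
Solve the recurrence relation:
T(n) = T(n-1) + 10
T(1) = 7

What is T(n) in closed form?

Unrolling: T(n) = T(1) + 10·(n-1) = 7 + 10(n-1) = 10n - 3.

Answer: T(n) = 10n - 3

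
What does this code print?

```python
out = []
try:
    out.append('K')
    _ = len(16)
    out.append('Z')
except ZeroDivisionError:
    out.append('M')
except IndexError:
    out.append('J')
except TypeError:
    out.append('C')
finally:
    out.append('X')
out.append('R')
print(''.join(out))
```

Execution trace: 'K' (try body) → 'C' (except TypeError) → 'X' (finally) → 'R' (after the try/except). Output: KCXR

Answer: KCXR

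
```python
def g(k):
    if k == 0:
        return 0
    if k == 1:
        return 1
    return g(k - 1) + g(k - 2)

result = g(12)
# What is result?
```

Build up from base cases: g(0)=0, g(1)=1, g(2)=1, g(3)=2, g(4)=3, g(5)=5, g(6)=8, ..., g(12)=144

Answer: 144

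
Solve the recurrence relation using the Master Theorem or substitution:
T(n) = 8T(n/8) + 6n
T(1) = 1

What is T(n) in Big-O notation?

By Master Theorem: a=8, b=8, f(n)=6n. Since log_8(8) = 1 and f(n) = Θ(n^1), Case 2 applies. T(n) = O(n log n).

Answer: O(n log n)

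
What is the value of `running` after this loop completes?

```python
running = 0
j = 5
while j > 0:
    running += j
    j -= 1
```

Sum 5 down to 1
`running` takes the values: 0 → 5 → 9 → 12 → 14 → 15

Answer: 15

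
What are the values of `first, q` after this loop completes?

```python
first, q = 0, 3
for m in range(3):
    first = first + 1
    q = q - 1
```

first goes 0→3, q goes 3→0
`first, q` takes the values: (0, 3) → (1, 3) → (1, 2) → (2, 2) → (2, 1) → (3, 1) → (3, 0)

Answer: 3, 0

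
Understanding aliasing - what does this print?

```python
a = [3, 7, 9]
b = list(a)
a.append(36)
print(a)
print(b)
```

Key concept: list() constructor creates copy.
Step by step:
`a = [3, 7, 9]` → a = [3, 7, 9]
`b = list(a)` → b = [3, 7, 9]
`a.append(36)` → a = [3, 7, 9, 36]
`print(a)` → prints [3, 7, 9, 36]
`print(b)` → prints [3, 7, 9]

Answer:
[3, 7, 9, 36]
[3, 7, 9]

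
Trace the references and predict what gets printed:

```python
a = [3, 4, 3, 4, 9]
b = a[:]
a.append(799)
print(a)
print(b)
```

Key concept: slice [:] creates copy.
Step by step:
`a = [3, 4, 3, 4, 9]` → a = [3, 4, 3, 4, 9]
`b = a[:]` → b = [3, 4, 3, 4, 9]
`a.append(799)` → a = [3, 4, 3, 4, 9, 799]
`print(a)` → prints [3, 4, 3, 4, 9, 799]
`print(b)` → prints [3, 4, 3, 4, 9]

Answer:
[3, 4, 3, 4, 9, 799]
[3, 4, 3, 4, 9]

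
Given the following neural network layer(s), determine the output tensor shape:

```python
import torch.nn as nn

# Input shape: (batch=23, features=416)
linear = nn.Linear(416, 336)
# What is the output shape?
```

Input: (23, 416) -> Output: (23, 336)

Answer: (23, 336)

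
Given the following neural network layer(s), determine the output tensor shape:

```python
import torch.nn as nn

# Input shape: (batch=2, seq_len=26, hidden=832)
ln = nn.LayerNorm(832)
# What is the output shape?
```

Input: (2, 26, 832) -> Output: (2, 26, 832)

Answer: (2, 26, 832)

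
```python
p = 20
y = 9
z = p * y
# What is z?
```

Trace:
`p = 20` → p = 20
`y = 9` → y = 9
`z = p * y` → z = 180
So z = 180

Answer: 180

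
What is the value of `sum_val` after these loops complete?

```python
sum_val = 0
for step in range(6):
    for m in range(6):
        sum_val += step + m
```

Sum of all step+m for step,m in 6x6
`sum_val` takes the values: 0 → 1 → 3 → 6 → 10 → 15 → 16 → 18 → 21 → 25 → 30 → 36 → 38 → 41 → 45 → 50 → 56 → 63 → 66 → 70 → 75 → 81 → 88 → 96 → 100 → 105 → 111 → 118 → 126 → 135 → 140 → 146 → 153 → 161 → 170 → 180

Answer: 180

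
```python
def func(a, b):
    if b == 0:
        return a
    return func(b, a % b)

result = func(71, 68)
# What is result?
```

func(71, 68) -> func(68, 3) -> func(3, 2) -> func(2, 1) -> func(1, 0) -> 1

Answer: 1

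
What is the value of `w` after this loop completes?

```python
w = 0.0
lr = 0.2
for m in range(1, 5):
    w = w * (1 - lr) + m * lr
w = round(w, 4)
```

Moving average with lr=0.2
`w` takes the values: 0.0 → 0.2 → 0.56 → 1.048 → 1.6384

Answer: 1.6384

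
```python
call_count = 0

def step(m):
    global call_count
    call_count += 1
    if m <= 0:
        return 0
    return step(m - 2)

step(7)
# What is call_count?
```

Linear recursion stepping by 2: 5 calls from m=7 down to ≤0.

Answer: 5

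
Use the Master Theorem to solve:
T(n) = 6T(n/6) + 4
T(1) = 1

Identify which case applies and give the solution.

a=6, b=6, f(n)=4. log_6(6) = 1. Since c=0 < 1, Case 1 applies: T(n) = Θ(n^log_b(a)) = O(n).

Answer: O(n) - Case 1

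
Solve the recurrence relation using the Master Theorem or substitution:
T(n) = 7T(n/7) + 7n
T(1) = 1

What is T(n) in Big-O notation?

By Master Theorem: a=7, b=7, f(n)=7n. Since log_7(7) = 1 and f(n) = Θ(n^1), Case 2 applies. T(n) = O(n log n).

Answer: O(n log n)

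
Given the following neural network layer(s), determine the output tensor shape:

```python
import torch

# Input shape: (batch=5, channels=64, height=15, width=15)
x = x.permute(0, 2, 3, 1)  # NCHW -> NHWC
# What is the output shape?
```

Input: (5, 64, 15, 15) -> Output: (5, 15, 15, 64)

Answer: (5, 15, 15, 64)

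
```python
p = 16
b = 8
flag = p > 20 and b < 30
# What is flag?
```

Trace:
`p = 16` → p = 16
`b = 8` → b = 8
`flag = p > 20 and b < 30` → flag = False
So flag = False

Answer: False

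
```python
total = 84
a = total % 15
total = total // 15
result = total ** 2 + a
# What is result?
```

Trace:
`total = 84` → total = 84
`a = total % 15` → a = 9
`total = total // 15` → total = 5
`result = total ** 2 + a` → result = 34
So result = 34

Answer: 34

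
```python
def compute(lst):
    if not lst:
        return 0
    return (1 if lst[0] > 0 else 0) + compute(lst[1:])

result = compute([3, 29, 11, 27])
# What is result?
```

Count of positive elements in [3, 29, 11, 27] = 4

Answer: 4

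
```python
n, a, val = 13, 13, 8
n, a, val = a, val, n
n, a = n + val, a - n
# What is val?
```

Trace:
`n, a, val = 13, 13, 8` → n = 13; a = 13; val = 8
`n, a, val = a, val, n` → n = 13; a = 8; val = 13
`n, a = n + val, a - n` → n = 26; a = -5
So val = 13

Answer: 13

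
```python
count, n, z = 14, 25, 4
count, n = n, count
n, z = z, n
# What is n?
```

Trace:
`count, n, z = 14, 25, 4` → count = 14; n = 25; z = 4
`count, n = n, count` → count = 25; n = 14
`n, z = z, n` → n = 4; z = 14
So n = 4

Answer: 4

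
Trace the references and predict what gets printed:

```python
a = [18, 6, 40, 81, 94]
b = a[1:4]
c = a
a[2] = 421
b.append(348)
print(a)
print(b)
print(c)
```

Key concept: slice vs alias.
Step by step:
`a = [18, 6, 40, 81, 94]` → a = [18, 6, 40, 81, 94]
`b = a[1:4]` → b = [6, 40, 81]
`c = a` → c = [18, 6, 40, 81, 94] (same object as a)
`a[2] = 421` → a = [18, 6, 421, 81, 94] (same object as c); c = [18, 6, 421, 81, 94] (same object as a)
`b.append(348)` → b = [6, 40, 81, 348]
`print(a)` → prints [18, 6, 421, 81, 94]
`print(b)` → prints [6, 40, 81, 348]
`print(c)` → prints [18, 6, 421, 81, 94]

Answer:
[18, 6, 421, 81, 94]
[6, 40, 81, 348]
[18, 6, 421, 81, 94]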